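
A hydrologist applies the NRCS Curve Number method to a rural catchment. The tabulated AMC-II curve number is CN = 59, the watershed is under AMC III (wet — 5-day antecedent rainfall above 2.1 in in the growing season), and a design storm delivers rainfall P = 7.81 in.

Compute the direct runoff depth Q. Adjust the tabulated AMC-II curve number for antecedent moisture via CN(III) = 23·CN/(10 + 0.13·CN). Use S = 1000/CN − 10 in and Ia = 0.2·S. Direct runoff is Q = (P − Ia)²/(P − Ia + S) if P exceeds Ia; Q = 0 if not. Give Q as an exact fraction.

Q = 956126085489/188326766900 in ≈ 5.077 in

Adjust CN=59 to AMC III: 23·59/(10 + 0.13·59) → 1357 ÷ (1767/100) = 135700/1767 ≈ 76.797
Max retention: S = 1000/(135700/1767) − 10 = 4100/1357 in (≈ 3.021 in)
Initial abstraction Ia = S/5 = (4100/1357)/5 = 820/1357 ≈ 0.604 in
Excess rainfall: 7.810 − 0.604 = 7.206 in; P > Ia so Q > 0
Q = (977817/135700)²/((977817/135700) + 4100/1357) = (956126085489/18414490000)/(1387817/135700) = 956126085489/188326766900 in ≈ 5.077 in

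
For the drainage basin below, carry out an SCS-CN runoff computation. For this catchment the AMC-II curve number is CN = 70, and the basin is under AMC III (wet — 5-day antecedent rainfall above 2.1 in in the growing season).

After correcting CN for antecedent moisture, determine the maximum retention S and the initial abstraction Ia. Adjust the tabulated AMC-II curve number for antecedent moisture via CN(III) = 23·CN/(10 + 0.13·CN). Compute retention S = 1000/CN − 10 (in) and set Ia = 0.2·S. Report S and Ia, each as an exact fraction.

Adjust CN=70 to AMC III: 23·70/(10 + 0.13·70) → 1610 ÷ (191/10) = 16100/191 ≈ 84.293
Retention S: 1000/CN − 10 with CN=84.293 → S = 300/161 ≈ 1.863 in
Ia = 0.2·(300/161) = 60/161 in ≈ 0.373 in

S = 300/161 in ≈ 1.863 in; Ia = 60/161 in ≈ 0.373 in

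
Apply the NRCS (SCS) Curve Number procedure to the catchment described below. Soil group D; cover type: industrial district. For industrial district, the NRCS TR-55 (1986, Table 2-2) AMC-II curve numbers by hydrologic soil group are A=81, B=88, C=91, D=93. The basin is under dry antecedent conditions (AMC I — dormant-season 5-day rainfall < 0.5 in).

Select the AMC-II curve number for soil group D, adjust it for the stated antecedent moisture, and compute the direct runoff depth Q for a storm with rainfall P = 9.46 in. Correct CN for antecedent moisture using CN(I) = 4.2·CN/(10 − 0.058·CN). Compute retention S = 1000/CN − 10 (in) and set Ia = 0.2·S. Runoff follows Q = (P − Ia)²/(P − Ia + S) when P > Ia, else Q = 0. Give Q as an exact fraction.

NRCS table: industrial district, soil group D → CN(II) = 93
CN(I) from CN(II)=93: (4.2·93)/(10 − 0.058·93) = 27900/329 ≈ 84.802
S = 1000/(27900/329) − 10 = 500/279 in ≈ 1.792 in
Ia = 0.2S: 0.2·1.792 = 0.358 in (exactly 100/279)
Since P=9.460 > Ia=0.358: effective rainfall P−Ia = 126967/13950 in
Q: (126967/13950)² ÷ (151967/13950) = 16120619089/2119939650 in (≈ 7.604 in)

Q = 16120619089/2119939650 in ≈ 7.604 in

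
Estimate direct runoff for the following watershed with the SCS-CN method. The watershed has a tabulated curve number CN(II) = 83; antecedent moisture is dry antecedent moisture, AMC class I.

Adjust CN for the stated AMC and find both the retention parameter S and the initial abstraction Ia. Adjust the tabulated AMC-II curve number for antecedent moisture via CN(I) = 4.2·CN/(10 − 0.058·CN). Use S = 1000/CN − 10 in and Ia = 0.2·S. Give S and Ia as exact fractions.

S = 8500/1743 in ≈ 4.877 in; Ia = 1700/1743 in ≈ 0.975 in

Adjust CN=83 to AMC I: 4.2·83/(10 − 0.058·83) → (1743/5) ÷ (2593/500) = 174300/2593 ≈ 67.219
Retention S: 1000/CN − 10 with CN=67.219 → S = 8500/1743 ≈ 4.877 in
Ia = 0.2·(8500/1743) = 1700/1743 in ≈ 0.975 in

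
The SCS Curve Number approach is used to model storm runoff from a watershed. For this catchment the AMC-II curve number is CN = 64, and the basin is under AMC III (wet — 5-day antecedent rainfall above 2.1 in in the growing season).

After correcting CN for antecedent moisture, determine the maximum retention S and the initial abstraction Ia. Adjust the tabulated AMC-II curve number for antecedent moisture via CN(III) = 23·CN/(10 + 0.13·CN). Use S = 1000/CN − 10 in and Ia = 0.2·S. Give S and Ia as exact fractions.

S = 225/92 in ≈ 2.446 in; Ia = 45/92 in ≈ 0.489 in

Wet (AMC III): CN(III) = 23·64/(10 + 0.13·64) = 1472/(458/25) = 18400/229 ≈ 80.349
Retention S: 1000/CN − 10 with CN=80.349 → S = 225/92 ≈ 2.446 in
Ia = 0.2S: 0.2·2.446 = 0.489 in (exactly 45/92)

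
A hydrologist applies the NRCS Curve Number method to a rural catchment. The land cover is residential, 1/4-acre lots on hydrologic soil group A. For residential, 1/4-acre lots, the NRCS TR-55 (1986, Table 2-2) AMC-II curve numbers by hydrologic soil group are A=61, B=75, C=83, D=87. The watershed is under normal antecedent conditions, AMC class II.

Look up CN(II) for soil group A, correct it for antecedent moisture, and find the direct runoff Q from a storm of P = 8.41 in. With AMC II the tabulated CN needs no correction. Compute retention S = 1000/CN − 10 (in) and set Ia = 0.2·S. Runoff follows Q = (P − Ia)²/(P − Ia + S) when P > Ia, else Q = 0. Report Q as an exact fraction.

NRCS table: residential, 1/4-acre lots, soil group A → CN(II) = 61
AMC II — tabulated CN = 61 applies directly.
Retention S: 1000/CN − 10 with CN=61.000 → S = 390/61 ≈ 6.393 in
Ia = 0.2·(390/61) = 78/61 in ≈ 1.279 in
Excess rainfall: 8.410 − 1.279 = 7.131 in; P > Ia so Q > 0
Runoff Q = (P−Ia)²/(P−Ia+S) = (7.131)²/(7.131+6.393) = 1892337001/503256100 ≈ 3.760 in

Q = 1892337001/503256100 in ≈ 3.760 in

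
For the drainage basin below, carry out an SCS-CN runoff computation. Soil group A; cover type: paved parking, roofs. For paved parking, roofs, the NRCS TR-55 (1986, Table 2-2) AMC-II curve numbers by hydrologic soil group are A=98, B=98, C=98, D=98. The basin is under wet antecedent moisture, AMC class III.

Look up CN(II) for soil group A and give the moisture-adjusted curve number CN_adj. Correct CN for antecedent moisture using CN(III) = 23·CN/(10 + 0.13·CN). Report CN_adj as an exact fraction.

CN_adj = 112700/1137 ≈ 99.120

NRCS table: paved parking, roofs, soil group A → CN(II) = 98
Wet (AMC III): CN(III) = 23·98/(10 + 0.13·98) = 2254/(1137/50) = 112700/1137 ≈ 99.120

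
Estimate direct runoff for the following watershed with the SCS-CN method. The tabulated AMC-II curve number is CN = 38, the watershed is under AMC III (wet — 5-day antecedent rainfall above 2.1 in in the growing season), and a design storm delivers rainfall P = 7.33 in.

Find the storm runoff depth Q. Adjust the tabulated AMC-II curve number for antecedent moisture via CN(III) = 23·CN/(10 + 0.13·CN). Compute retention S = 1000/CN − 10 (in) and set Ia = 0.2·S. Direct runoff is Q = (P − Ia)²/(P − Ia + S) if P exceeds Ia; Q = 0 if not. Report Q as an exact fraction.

Q = 66729739041/24835627700 in ≈ 2.687 in

Wet (AMC III): CN(III) = 23·38/(10 + 0.13·38) = 874/(747/50) = 43700/747 ≈ 58.501
S = 1000/(43700/747) − 10 = 3100/437 in ≈ 7.094 in
Ia = 0.2·(3100/437) = 620/437 in ≈ 1.419 in
Since P=7.330 > Ia=1.419: effective rainfall P−Ia = 258321/43700 in
Runoff Q = (P−Ia)²/(P−Ia+S) = (5.911)²/(5.911+7.094) = 66729739041/24835627700 ≈ 2.687 in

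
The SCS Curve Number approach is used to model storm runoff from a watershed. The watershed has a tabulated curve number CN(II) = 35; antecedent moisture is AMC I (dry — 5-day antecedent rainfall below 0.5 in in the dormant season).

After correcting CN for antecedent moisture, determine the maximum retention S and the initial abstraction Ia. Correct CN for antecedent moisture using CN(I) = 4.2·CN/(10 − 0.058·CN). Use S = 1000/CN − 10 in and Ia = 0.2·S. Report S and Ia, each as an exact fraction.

S = 6500/147 in ≈ 44.218 in; Ia = 1300/147 in ≈ 8.844 in

Dry (AMC I): CN(I) = 4.2·35/(10 − 0.058·35) = 147/(797/100) = 14700/797 ≈ 18.444
S = 1000/(14700/797) − 10 = 6500/147 in ≈ 44.218 in
Initial abstraction Ia = S/5 = (6500/147)/5 = 1300/147 ≈ 8.844 in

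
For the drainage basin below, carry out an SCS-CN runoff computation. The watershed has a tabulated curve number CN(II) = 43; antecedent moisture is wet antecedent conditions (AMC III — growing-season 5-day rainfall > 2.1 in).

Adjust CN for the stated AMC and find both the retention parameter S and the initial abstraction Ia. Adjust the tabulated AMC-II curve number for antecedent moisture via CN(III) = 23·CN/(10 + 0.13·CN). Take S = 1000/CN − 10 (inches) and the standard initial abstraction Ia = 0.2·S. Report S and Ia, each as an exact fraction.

Adjust CN=43 to AMC III: 23·43/(10 + 0.13·43) → 989 ÷ (1559/100) = 98900/1559 ≈ 63.438
Retention S: 1000/CN − 10 with CN=63.438 → S = 5700/989 ≈ 5.763 in
Ia = 0.2S: 0.2·5.763 = 1.153 in (exactly 1140/989)

S = 5700/989 in ≈ 5.763 in; Ia = 1140/989 in ≈ 1.153 in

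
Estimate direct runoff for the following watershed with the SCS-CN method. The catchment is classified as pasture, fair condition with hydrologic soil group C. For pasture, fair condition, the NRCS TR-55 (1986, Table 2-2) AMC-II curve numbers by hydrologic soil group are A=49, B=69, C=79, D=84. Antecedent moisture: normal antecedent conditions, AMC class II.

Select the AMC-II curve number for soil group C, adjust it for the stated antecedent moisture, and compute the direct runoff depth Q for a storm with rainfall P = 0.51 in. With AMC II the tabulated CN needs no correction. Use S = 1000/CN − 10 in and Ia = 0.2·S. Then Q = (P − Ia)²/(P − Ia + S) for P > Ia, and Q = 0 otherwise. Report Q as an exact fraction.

NRCS table: pasture, fair condition, soil group C → CN(II) = 79
Average conditions: CN = 79 (no AMC adjustment).
S = 1000/79 − 10 = 210/79 in ≈ 2.658 in
Ia = 0.2·(210/79) = 42/79 in ≈ 0.532 in
P = 0.510 ≤ Ia = 0.532 in: entire storm abstracted, Q = 0.

Q = 0 in ≈ 0.000 in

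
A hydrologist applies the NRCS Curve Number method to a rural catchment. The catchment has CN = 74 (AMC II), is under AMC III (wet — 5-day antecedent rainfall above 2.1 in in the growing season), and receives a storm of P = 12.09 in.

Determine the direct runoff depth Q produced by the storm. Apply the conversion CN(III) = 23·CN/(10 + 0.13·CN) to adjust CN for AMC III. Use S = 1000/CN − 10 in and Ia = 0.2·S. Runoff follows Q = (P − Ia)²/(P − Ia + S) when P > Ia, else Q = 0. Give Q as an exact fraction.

Wet (AMC III): CN(III) = 23·74/(10 + 0.13·74) = 1702/(981/50) = 85100/981 ≈ 86.748
Retention S: 1000/CN − 10 with CN=86.748 → S = 1300/851 ≈ 1.528 in
Initial abstraction Ia = S/5 = (1300/851)/5 = 260/851 ≈ 0.306 in
Excess rainfall: 12.090 − 0.306 = 11.784 in; P > Ia so Q > 0
Q = (1002859/85100)²/((1002859/85100) + 1300/851) = (1005726173881/7242010000)/(1132859/85100) = 77363551837/7415869300 in ≈ 10.432 in

Q = 77363551837/7415869300 in ≈ 10.432 in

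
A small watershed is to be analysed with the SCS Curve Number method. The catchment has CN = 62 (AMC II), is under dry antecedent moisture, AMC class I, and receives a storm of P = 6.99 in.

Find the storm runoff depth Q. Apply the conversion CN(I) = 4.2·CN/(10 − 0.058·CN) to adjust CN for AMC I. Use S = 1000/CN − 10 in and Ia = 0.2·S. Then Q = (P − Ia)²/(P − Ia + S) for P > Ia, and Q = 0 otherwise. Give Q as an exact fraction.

CN(I) from CN(II)=62: (4.2·62)/(10 − 0.058·62) = 65100/1601 ≈ 40.662
S = 1000/(65100/1601) − 10 = 9500/651 in ≈ 14.593 in
Ia = 0.2·(9500/651) = 1900/651 in ≈ 2.919 in
P − Ia = 6.990 − 2.919 = 265049/65100 ≈ 4.071 in (> 0, runoff occurs)
Q = (265049/65100)²/((265049/65100) + 9500/651) = (70250972401/4238010000)/(1215049/65100) = 70250972401/79099689900 in ≈ 0.888 in

Q = 70250972401/79099689900 in ≈ 0.888 in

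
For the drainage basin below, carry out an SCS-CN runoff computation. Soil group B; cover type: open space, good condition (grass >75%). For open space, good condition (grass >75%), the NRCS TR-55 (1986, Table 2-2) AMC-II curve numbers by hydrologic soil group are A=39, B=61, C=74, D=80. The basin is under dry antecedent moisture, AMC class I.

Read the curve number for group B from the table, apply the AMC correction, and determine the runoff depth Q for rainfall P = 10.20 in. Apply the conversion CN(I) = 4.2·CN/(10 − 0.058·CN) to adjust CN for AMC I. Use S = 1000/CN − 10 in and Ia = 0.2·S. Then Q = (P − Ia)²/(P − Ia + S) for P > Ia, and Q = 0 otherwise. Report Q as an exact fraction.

Q = 233386729/102003895 in ≈ 2.288 in

NRCS table: open space, good condition (grass >75%), soil group B → CN(II) = 61
CN(I) from CN(II)=61: (4.2·61)/(10 − 0.058·61) = 42700/1077 ≈ 39.647
Max retention: S = 1000/(42700/1077) − 10 = 6500/427 in (≈ 15.222 in)
Ia = 0.2·(6500/427) = 1300/427 in ≈ 3.044 in
Excess rainfall: 10.200 − 3.044 = 7.156 in; P > Ia so Q > 0
Runoff Q = (P−Ia)²/(P−Ia+S) = (7.156)²/(7.156+15.222) = 233386729/102003895 ≈ 2.288 in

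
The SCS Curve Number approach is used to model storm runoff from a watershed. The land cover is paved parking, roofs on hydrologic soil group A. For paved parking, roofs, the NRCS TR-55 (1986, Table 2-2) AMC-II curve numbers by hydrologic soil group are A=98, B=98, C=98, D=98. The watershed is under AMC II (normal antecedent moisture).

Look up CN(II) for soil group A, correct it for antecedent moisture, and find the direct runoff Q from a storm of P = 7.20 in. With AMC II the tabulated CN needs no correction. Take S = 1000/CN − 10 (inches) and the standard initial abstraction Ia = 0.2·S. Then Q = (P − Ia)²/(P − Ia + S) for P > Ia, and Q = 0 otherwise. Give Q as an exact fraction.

NRCS table: paved parking, roofs, soil group A → CN(II) = 98
CN(II) = 98; AMC II needs no correction.
Max retention: S = 1000/98 − 10 = 10/49 in (≈ 0.204 in)
Initial abstraction Ia = S/5 = (10/49)/5 = 2/49 ≈ 0.041 in
Since P=7.200 > Ia=0.041: effective rainfall P−Ia = 1754/245 in
Q: (1754/245)² ÷ (1804/245) = 769129/110495 in (≈ 6.961 in)

Q = 769129/110495 in ≈ 6.961 in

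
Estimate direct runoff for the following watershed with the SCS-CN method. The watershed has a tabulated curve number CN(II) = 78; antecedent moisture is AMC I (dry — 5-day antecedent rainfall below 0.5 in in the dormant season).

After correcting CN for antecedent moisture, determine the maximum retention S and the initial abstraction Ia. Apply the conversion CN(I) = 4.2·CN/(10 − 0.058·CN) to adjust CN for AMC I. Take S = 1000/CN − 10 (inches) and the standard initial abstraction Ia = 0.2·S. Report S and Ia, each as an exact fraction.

S = 5500/819 in ≈ 6.716 in; Ia = 1100/819 in ≈ 1.343 in

Adjust CN=78 to AMC I: 4.2·78/(10 − 0.058·78) → (1638/5) ÷ (1369/250) = 81900/1369 ≈ 59.825
Max retention: S = 1000/(81900/1369) − 10 = 5500/819 in (≈ 6.716 in)
Ia = 0.2·(5500/819) = 1100/819 in ≈ 1.343 in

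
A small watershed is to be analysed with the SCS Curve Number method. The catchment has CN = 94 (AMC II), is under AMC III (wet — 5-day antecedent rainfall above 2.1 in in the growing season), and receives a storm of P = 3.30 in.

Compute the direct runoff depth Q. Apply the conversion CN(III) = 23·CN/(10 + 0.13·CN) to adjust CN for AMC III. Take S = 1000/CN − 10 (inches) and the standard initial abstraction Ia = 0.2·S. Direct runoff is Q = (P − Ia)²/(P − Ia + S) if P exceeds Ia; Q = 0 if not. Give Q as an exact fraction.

Q = 410038443/137189710 in ≈ 2.989 in

Adjust CN=94 to AMC III: 23·94/(10 + 0.13·94) → 2162 ÷ (1111/50) = 108100/1111 ≈ 97.300
S = 1000/(108100/1111) − 10 = 300/1081 in ≈ 0.278 in
Ia = 0.2S: 0.2·0.278 = 0.056 in (exactly 60/1081)
Since P=3.300 > Ia=0.056: effective rainfall P−Ia = 35073/10810 in
Q = (35073/10810)²/((35073/10810) + 300/1081) = (1230115329/116856100)/(38073/10810) = 410038443/137189710 in ≈ 2.989 in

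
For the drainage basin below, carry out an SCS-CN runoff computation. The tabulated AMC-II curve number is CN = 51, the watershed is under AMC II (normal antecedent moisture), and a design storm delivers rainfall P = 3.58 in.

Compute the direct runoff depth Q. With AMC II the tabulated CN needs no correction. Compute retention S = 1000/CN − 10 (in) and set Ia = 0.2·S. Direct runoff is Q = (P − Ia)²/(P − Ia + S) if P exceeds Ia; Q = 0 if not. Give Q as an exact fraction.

Q = 17884441/73258950 in ≈ 0.244 in

AMC II — tabulated CN = 51 applies directly.
Retention S: 1000/CN − 10 with CN=51.000 → S = 490/51 ≈ 9.608 in
Initial abstraction Ia = S/5 = (490/51)/5 = 98/51 ≈ 1.922 in
Excess rainfall: 3.580 − 1.922 = 1.658 in; P > Ia so Q > 0
Q = (4229/2550)²/((4229/2550) + 490/51) = (17884441/6502500)/(28729/2550) = 17884441/73258950 in ≈ 0.244 in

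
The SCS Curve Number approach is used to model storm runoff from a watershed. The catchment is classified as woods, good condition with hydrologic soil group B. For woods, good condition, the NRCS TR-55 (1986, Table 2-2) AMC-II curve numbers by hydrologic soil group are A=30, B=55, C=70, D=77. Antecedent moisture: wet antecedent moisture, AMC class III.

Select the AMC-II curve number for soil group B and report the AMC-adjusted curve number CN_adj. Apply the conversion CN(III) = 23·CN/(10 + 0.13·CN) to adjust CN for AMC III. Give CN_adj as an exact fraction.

NRCS table: woods, good condition, soil group B → CN(II) = 55
Adjust CN=55 to AMC III: 23·55/(10 + 0.13·55) → 1265 ÷ (343/20) = 25300/343 ≈ 73.761

CN_adj = 25300/343 ≈ 73.761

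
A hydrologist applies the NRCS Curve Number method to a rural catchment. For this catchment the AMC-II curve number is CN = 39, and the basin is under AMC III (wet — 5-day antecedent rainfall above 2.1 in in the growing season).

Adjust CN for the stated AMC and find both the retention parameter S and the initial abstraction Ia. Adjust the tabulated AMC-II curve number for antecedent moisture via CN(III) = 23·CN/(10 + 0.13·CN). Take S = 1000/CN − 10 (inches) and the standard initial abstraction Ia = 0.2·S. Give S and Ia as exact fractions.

S = 6100/897 in ≈ 6.800 in; Ia = 1220/897 in ≈ 1.360 in

Adjust CN=39 to AMC III: 23·39/(10 + 0.13·39) → 897 ÷ (1507/100) = 89700/1507 ≈ 59.522
S = 1000/(89700/1507) − 10 = 6100/897 in ≈ 6.800 in
Ia = 0.2·(6100/897) = 1220/897 in ≈ 1.360 in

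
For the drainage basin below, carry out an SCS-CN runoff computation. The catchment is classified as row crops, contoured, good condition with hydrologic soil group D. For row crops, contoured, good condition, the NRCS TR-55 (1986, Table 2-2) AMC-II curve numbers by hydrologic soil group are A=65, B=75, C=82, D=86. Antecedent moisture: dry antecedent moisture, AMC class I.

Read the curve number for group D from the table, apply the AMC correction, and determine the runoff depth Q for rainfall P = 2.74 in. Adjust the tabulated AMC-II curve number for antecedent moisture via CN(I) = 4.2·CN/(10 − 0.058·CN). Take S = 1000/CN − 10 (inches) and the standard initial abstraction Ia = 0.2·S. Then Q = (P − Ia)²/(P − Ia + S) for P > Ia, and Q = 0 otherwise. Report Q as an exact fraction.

Q = 160604929/242990850 in ≈ 0.661 in

NRCS table: row crops, contoured, good condition, soil group D → CN(II) = 86
Adjust CN=86 to AMC I: 4.2·86/(10 − 0.058·86) → (1806/5) ÷ (1253/250) = 12900/179 ≈ 72.067
S = 1000/(12900/179) − 10 = 500/129 in ≈ 3.876 in
Initial abstraction Ia = S/5 = (500/129)/5 = 100/129 ≈ 0.775 in
Since P=2.740 > Ia=0.775: effective rainfall P−Ia = 12673/6450 in
Q: (12673/6450)² ÷ (37673/6450) = 160604929/242990850 in (≈ 0.661 in)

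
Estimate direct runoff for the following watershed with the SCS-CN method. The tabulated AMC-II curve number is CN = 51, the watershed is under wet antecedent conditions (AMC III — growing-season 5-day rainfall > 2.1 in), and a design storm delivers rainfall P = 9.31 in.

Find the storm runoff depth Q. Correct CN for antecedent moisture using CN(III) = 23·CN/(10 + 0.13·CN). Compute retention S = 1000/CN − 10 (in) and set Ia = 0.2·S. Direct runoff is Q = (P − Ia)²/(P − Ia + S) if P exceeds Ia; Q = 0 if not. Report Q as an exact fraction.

Adjust CN=51 to AMC III: 23·51/(10 + 0.13·51) → 1173 ÷ (1663/100) = 117300/1663 ≈ 70.535
Retention S: 1000/CN − 10 with CN=70.535 → S = 4900/1173 ≈ 4.177 in
Ia = 0.2·(4900/1173) = 980/1173 in ≈ 0.835 in
P − Ia = 9.310 − 0.835 = 994063/117300 ≈ 8.475 in (> 0, runoff occurs)
Runoff Q = (P−Ia)²/(P−Ia+S) = (8.475)²/(8.475+4.177) = 20166556081/3552665100 ≈ 5.676 in

Q = 20166556081/3552665100 in ≈ 5.676 in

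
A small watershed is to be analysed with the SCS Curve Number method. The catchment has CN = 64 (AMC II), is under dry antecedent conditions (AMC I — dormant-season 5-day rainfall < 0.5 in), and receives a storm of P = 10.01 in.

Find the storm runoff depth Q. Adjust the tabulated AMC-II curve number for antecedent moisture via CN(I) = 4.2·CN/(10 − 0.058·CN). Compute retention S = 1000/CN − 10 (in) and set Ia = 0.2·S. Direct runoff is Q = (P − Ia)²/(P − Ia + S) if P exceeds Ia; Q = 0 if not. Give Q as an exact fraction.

Dry (AMC I): CN(I) = 4.2·64/(10 − 0.058·64) = (1344/5)/(786/125) = 5600/131 ≈ 42.748
Max retention: S = 1000/(5600/131) − 10 = 375/28 in (≈ 13.393 in)
Ia = 0.2·(375/28) = 75/28 in ≈ 2.679 in
Since P=10.010 > Ia=2.679: effective rainfall P−Ia = 1283/175 in
Runoff Q = (P−Ia)²/(P−Ia+S) = (7.331)²/(7.331+13.393) = 6584356/2538725 ≈ 2.594 in

Q = 6584356/2538725 in ≈ 2.594 in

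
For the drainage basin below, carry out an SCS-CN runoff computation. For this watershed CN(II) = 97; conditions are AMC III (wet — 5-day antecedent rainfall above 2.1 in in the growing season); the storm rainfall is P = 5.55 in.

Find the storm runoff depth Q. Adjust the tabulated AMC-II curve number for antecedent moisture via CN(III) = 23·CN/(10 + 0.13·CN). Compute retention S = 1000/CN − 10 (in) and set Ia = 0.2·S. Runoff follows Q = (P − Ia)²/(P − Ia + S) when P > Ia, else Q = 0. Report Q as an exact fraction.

Q = 6748129609/1251546380 in ≈ 5.392 in

Wet (AMC III): CN(III) = 23·97/(10 + 0.13·97) = 2231/(2261/100) = 223100/2261 ≈ 98.673
S = 1000/(223100/2261) − 10 = 300/2231 in ≈ 0.134 in
Initial abstraction Ia = S/5 = (300/2231)/5 = 60/2231 ≈ 0.027 in
Excess rainfall: 5.550 − 0.027 = 5.523 in; P > Ia so Q > 0
Q: (246441/44620)² ÷ (252441/44620) = 6748129609/1251546380 in (≈ 5.392 in)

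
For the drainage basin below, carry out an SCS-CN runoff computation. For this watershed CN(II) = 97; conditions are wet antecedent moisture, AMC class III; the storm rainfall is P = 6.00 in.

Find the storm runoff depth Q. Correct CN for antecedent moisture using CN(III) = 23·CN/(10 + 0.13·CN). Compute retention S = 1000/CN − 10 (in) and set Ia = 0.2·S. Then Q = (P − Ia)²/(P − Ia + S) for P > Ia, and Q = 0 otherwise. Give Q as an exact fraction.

Adjust CN=97 to AMC III: 23·97/(10 + 0.13·97) → 2231 ÷ (2261/100) = 223100/2261 ≈ 98.673
S = 1000/(223100/2261) − 10 = 300/2231 in ≈ 0.134 in
Initial abstraction Ia = S/5 = (300/2231)/5 = 60/2231 ≈ 0.027 in
P − Ia = 6.000 − 0.027 = 13326/2231 ≈ 5.973 in (> 0, runoff occurs)
Q = (13326/2231)²/((13326/2231) + 300/2231) = (177582276/4977361)/(13626/2231) = 9865682/1688867 in ≈ 5.842 in

Q = 9865682/1688867 in ≈ 5.842 in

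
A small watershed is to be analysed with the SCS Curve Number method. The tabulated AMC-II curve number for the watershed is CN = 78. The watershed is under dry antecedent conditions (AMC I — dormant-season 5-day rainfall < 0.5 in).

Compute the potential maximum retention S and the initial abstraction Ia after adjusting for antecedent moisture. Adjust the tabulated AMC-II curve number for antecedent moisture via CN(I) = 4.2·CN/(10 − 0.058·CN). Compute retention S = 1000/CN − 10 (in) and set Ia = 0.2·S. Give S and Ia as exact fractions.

S = 5500/819 in ≈ 6.716 in; Ia = 1100/819 in ≈ 1.343 in

Dry (AMC I): CN(I) = 4.2·78/(10 − 0.058·78) = (1638/5)/(1369/250) = 81900/1369 ≈ 59.825
Retention S: 1000/CN − 10 with CN=59.825 → S = 5500/819 ≈ 6.716 in
Initial abstraction Ia = S/5 = (5500/819)/5 = 1100/819 ≈ 1.343 in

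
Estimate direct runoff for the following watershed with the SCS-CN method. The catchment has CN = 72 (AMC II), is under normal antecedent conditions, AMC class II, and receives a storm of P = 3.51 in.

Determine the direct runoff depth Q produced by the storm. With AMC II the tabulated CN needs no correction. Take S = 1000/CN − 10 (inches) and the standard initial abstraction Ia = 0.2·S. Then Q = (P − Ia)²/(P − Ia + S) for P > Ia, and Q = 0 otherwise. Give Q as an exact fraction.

AMC II — tabulated CN = 72 applies directly.
Retention S: 1000/CN − 10 with CN=72.000 → S = 35/9 ≈ 3.889 in
Initial abstraction Ia = S/5 = (35/9)/5 = 7/9 ≈ 0.778 in
Excess rainfall: 3.510 − 0.778 = 2.732 in; P > Ia so Q > 0
Q: (2459/900)² ÷ (5959/900) = 6046681/5363100 in (≈ 1.127 in)

Q = 6046681/5363100 in ≈ 1.127 in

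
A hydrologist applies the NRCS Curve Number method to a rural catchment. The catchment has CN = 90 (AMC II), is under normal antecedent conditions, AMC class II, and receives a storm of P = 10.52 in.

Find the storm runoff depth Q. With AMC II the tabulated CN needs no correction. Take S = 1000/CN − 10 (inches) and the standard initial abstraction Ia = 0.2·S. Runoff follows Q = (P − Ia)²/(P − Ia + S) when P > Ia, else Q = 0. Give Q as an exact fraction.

CN(II) = 90; AMC II needs no correction.
Max retention: S = 1000/90 − 10 = 10/9 in (≈ 1.111 in)
Ia = 0.2S: 0.2·1.111 = 0.222 in (exactly 2/9)
Since P=10.520 > Ia=0.222: effective rainfall P−Ia = 2317/225 in
Q: (2317/225)² ÷ (2567/225) = 5368489/577575 in (≈ 9.295 in)

Q = 5368489/577575 in ≈ 9.295 in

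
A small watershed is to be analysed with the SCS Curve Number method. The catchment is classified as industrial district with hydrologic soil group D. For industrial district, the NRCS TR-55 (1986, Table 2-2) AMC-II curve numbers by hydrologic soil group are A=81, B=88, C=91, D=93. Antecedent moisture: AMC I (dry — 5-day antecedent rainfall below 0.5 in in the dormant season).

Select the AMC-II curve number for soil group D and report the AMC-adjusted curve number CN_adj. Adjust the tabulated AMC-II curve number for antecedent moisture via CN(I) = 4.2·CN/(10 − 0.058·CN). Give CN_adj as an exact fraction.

CN_adj = 27900/329 ≈ 84.802

NRCS table: industrial district, soil group D → CN(II) = 93
Dry (AMC I): CN(I) = 4.2·93/(10 − 0.058·93) = (1953/5)/(2303/500) = 27900/329 ≈ 84.802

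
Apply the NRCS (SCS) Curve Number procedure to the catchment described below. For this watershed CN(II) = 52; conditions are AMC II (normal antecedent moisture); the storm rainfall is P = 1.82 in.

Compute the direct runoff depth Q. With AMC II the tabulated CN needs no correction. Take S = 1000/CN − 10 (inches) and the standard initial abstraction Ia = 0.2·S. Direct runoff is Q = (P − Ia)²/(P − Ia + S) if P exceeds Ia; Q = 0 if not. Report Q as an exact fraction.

Q = 0 in ≈ 0.000 in

Average conditions: CN = 52 (no AMC adjustment).
Retention S: 1000/CN − 10 with CN=52.000 → S = 120/13 ≈ 9.231 in
Ia = 0.2·(120/13) = 24/13 in ≈ 1.846 in
P = 1.820 ≤ Ia = 1.846 in: entire storm abstracted, Q = 0.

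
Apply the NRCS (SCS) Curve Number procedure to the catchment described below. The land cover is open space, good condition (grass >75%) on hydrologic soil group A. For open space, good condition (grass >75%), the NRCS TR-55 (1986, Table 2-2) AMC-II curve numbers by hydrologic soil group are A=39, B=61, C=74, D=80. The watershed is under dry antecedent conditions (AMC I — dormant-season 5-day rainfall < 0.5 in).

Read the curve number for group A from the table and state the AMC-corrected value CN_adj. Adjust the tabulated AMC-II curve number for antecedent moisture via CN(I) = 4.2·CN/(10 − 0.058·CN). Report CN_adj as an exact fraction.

CN_adj = 81900/3869 ≈ 21.168

NRCS table: open space, good condition (grass >75%), soil group A → CN(II) = 39
Adjust CN=39 to AMC I: 4.2·39/(10 − 0.058·39) → (819/5) ÷ (3869/500) = 81900/3869 ≈ 21.168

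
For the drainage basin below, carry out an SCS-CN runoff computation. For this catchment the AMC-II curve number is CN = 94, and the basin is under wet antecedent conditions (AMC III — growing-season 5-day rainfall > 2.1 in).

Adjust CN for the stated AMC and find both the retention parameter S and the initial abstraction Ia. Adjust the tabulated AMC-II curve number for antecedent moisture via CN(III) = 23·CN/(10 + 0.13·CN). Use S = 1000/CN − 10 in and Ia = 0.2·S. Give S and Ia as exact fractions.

S = 300/1081 in ≈ 0.278 in; Ia = 60/1081 in ≈ 0.056 in

Adjust CN=94 to AMC III: 23·94/(10 + 0.13·94) → 2162 ÷ (1111/50) = 108100/1111 ≈ 97.300
Max retention: S = 1000/(108100/1111) − 10 = 300/1081 in (≈ 0.278 in)
Ia = 0.2S: 0.2·0.278 = 0.056 in (exactly 60/1081)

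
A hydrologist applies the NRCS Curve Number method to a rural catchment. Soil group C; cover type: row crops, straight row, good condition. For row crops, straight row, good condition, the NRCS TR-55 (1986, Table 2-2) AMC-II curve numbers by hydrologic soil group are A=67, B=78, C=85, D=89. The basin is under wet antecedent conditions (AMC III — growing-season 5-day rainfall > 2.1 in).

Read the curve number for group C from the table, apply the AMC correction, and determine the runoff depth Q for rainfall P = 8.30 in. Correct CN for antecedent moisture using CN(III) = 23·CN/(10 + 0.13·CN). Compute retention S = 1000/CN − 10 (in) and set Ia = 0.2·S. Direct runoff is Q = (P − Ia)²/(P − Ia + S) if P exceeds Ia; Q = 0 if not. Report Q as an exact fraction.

Q = 1014613609/136275230 in ≈ 7.445 in

NRCS table: row crops, straight row, good condition, soil group C → CN(II) = 85
Wet (AMC III): CN(III) = 23·85/(10 + 0.13·85) = 1955/(421/20) = 39100/421 ≈ 92.874
S = 1000/(39100/421) − 10 = 300/391 in ≈ 0.767 in
Ia = 0.2S: 0.2·0.767 = 0.153 in (exactly 60/391)
P − Ia = 8.300 − 0.153 = 31853/3910 ≈ 8.147 in (> 0, runoff occurs)
Q: (31853/3910)² ÷ (34853/3910) = 1014613609/136275230 in (≈ 7.445 in)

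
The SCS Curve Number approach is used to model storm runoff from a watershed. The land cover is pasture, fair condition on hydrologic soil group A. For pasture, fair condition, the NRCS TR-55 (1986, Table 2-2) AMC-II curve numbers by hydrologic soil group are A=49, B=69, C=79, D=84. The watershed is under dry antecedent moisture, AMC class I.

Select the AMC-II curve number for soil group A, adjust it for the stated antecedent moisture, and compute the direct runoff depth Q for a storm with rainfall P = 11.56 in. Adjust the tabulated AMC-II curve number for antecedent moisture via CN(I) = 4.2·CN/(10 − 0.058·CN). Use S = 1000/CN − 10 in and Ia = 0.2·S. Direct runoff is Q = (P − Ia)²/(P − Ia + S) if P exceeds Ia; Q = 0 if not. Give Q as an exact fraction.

Q = 188624537/135750825 in ≈ 1.389 in

NRCS table: pasture, fair condition, soil group A → CN(II) = 49
Adjust CN=49 to AMC I: 4.2·49/(10 − 0.058·49) → (1029/5) ÷ (3579/500) = 34300/1193 ≈ 28.751
Retention S: 1000/CN − 10 with CN=28.751 → S = 8500/343 ≈ 24.781 in
Ia = 0.2·(8500/343) = 1700/343 in ≈ 4.956 in
Since P=11.560 > Ia=4.956: effective rainfall P−Ia = 56627/8575 in
Q = (56627/8575)²/((56627/8575) + 8500/343) = (3206617129/73530625)/(269127/8575) = 188624537/135750825 in ≈ 1.389 in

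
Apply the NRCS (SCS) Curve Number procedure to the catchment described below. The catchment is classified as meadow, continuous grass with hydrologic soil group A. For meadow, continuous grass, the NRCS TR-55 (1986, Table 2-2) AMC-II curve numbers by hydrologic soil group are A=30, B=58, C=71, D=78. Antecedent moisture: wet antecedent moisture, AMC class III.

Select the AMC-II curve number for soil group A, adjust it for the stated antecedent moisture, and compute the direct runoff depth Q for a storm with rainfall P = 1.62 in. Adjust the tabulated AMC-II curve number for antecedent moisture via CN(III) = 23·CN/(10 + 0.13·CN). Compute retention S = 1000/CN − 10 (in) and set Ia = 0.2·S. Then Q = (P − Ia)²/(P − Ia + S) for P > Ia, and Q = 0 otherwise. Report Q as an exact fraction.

Q = 0 in ≈ 0.000 in

NRCS table: meadow, continuous grass, soil group A → CN(II) = 30
CN(III) from CN(II)=30: (23·30)/(10 + 0.13·30) = 6900/139 ≈ 49.640
Retention S: 1000/CN − 10 with CN=49.640 → S = 700/69 ≈ 10.145 in
Ia = 0.2S: 0.2·10.145 = 2.029 in (exactly 140/69)
P = 1.620 ≤ Ia = 2.029 in: entire storm abstracted, Q = 0.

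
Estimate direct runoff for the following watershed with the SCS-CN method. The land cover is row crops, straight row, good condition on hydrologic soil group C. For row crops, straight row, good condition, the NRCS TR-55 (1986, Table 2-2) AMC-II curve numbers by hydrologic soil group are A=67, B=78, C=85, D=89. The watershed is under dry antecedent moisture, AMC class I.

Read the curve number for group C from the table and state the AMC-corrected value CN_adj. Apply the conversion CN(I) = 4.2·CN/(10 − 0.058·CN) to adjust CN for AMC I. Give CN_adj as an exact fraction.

CN_adj = 11900/169 ≈ 70.414

NRCS table: row crops, straight row, good condition, soil group C → CN(II) = 85
CN(I) from CN(II)=85: (4.2·85)/(10 − 0.058·85) = 11900/169 ≈ 70.414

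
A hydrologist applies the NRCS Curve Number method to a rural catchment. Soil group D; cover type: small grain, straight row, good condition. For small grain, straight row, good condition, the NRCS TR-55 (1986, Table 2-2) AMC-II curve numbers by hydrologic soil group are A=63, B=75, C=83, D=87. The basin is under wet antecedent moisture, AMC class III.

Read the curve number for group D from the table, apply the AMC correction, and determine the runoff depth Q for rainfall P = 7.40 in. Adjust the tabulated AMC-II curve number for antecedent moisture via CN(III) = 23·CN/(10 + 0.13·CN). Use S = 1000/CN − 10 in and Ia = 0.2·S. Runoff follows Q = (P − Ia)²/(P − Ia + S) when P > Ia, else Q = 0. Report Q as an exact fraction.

Q = 5290671169/792766185 in ≈ 6.674 in

NRCS table: small grain, straight row, good condition, soil group D → CN(II) = 87
Adjust CN=87 to AMC III: 23·87/(10 + 0.13·87) → 2001 ÷ (2131/100) = 200100/2131 ≈ 93.900
Max retention: S = 1000/(200100/2131) − 10 = 1300/2001 in (≈ 0.650 in)
Initial abstraction Ia = S/5 = (1300/2001)/5 = 260/2001 ≈ 0.130 in
Since P=7.400 > Ia=0.130: effective rainfall P−Ia = 72737/10005 in
Runoff Q = (P−Ia)²/(P−Ia+S) = (7.270)²/(7.270+0.650) = 5290671169/792766185 ≈ 6.674 in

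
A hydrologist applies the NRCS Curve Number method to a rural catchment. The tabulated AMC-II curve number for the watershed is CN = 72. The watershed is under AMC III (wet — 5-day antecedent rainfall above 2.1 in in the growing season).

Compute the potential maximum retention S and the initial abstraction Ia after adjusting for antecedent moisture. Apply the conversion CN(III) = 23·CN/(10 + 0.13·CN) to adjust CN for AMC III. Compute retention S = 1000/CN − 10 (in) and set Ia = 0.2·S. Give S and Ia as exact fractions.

Wet (AMC III): CN(III) = 23·72/(10 + 0.13·72) = 1656/(484/25) = 10350/121 ≈ 85.537
S = 1000/(10350/121) − 10 = 350/207 in ≈ 1.691 in
Initial abstraction Ia = S/5 = (350/207)/5 = 70/207 ≈ 0.338 in

S = 350/207 in ≈ 1.691 in; Ia = 70/207 in ≈ 0.338 in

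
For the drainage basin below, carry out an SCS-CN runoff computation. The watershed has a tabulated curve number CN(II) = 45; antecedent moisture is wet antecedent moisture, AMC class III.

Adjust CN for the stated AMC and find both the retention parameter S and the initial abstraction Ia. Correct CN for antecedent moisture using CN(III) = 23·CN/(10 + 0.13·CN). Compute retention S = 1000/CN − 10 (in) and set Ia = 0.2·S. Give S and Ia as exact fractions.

S = 1100/207 in ≈ 5.314 in; Ia = 220/207 in ≈ 1.063 in

CN(III) from CN(II)=45: (23·45)/(10 + 0.13·45) = 20700/317 ≈ 65.300
S = 1000/(20700/317) − 10 = 1100/207 in ≈ 5.314 in
Ia = 0.2S: 0.2·5.314 = 1.063 in (exactly 220/207)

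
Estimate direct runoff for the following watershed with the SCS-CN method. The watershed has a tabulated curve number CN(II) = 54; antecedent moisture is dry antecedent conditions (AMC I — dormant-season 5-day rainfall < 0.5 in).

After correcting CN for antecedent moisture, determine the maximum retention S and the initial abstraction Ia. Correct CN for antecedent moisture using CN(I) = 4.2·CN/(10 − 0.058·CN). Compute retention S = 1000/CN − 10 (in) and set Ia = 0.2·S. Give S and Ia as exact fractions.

Dry (AMC I): CN(I) = 4.2·54/(10 − 0.058·54) = (1134/5)/(1717/250) = 56700/1717 ≈ 33.023
Max retention: S = 1000/(56700/1717) − 10 = 11500/567 in (≈ 20.282 in)
Ia = 0.2S: 0.2·20.282 = 4.056 in (exactly 2300/567)

S = 11500/567 in ≈ 20.282 in; Ia = 2300/567 in ≈ 4.056 in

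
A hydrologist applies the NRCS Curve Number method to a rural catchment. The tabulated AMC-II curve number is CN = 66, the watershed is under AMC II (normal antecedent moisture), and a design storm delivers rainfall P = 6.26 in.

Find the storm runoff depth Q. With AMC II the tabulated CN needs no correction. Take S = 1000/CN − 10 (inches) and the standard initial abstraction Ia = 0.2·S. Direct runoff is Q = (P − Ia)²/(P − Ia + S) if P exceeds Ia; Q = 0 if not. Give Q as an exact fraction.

Q = 74459641/28262850 in ≈ 2.635 in

AMC II — tabulated CN = 66 applies directly.
Retention S: 1000/CN − 10 with CN=66.000 → S = 170/33 ≈ 5.152 in
Ia = 0.2S: 0.2·5.152 = 1.030 in (exactly 34/33)
Excess rainfall: 6.260 − 1.030 = 5.230 in; P > Ia so Q > 0
Q: (8629/1650)² ÷ (17129/1650) = 74459641/28262850 in (≈ 2.635 in)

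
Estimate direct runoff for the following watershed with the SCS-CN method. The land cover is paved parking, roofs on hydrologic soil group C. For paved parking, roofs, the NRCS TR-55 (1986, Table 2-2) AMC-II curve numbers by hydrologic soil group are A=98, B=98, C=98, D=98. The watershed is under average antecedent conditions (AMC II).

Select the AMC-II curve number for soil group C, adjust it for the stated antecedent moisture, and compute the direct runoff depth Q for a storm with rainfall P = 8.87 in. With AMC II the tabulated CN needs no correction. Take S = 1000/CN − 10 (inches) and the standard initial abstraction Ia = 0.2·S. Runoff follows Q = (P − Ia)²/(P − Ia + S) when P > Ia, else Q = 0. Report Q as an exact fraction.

NRCS table: paved parking, roofs, soil group C → CN(II) = 98
Average conditions: CN = 98 (no AMC adjustment).
Retention S: 1000/CN − 10 with CN=98.000 → S = 10/49 ≈ 0.204 in
Ia = 0.2·(10/49) = 2/49 in ≈ 0.041 in
Since P=8.870 > Ia=0.041: effective rainfall P−Ia = 43263/4900 in
Runoff Q = (P−Ia)²/(P−Ia+S) = (8.829)²/(8.829+0.204) = 1871687169/216888700 ≈ 8.630 in

Q = 1871687169/216888700 in ≈ 8.630 in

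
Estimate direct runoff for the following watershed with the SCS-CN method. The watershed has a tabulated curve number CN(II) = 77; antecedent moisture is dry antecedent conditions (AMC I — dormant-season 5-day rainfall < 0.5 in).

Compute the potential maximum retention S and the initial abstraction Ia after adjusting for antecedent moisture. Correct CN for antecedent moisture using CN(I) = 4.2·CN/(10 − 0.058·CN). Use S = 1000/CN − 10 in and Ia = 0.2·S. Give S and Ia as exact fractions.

Dry (AMC I): CN(I) = 4.2·77/(10 − 0.058·77) = (1617/5)/(2767/500) = 161700/2767 ≈ 58.439
S = 1000/(161700/2767) − 10 = 11500/1617 in ≈ 7.112 in
Initial abstraction Ia = S/5 = (11500/1617)/5 = 2300/1617 ≈ 1.422 in

S = 11500/1617 in ≈ 7.112 in; Ia = 2300/1617 in ≈ 1.422 in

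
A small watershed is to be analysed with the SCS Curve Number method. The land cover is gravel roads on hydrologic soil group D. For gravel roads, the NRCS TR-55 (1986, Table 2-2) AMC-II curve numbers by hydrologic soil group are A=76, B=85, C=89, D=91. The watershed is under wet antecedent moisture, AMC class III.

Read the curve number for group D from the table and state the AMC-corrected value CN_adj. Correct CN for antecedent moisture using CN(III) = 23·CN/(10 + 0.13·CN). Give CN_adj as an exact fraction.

CN_adj = 209300/2183 ≈ 95.877

NRCS table: gravel roads, soil group D → CN(II) = 91
CN(III) from CN(II)=91: (23·91)/(10 + 0.13·91) = 209300/2183 ≈ 95.877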